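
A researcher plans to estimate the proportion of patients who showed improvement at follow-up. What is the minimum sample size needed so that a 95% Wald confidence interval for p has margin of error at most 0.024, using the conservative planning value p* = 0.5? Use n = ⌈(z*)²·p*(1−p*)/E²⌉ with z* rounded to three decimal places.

n = 1668

z* = 1.960 at the 95% level.
p*(1−p*) = 0.50·0.50 = 0.2500.
(z*)²·p*(1−p*)/E² = 3.841600·0.2500/0.000576 = 1667.361.
Rounding up, n = 1668.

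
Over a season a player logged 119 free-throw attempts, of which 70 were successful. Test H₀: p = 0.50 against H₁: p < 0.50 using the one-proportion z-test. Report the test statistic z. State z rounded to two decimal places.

z = 1.93

p̂ = 70/119 = 0.58824.
SE₀ = √(0.50·0.50/119) = 0.045835.
z = (p̂ − p₀)/SE = (0.58824 − 0.50)/0.045835 = 1.93.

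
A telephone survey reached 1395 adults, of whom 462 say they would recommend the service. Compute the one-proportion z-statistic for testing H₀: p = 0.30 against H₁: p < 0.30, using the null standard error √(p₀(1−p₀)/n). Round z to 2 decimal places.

z = 2.54

With x = 462 successes in n = 1395, p̂ = 0.33118.
SE₀ = √(0.30·0.70/1395) = 0.012269.
z = (0.33118 − 0.30)/0.012269 = 0.03118/0.012269 = 2.54.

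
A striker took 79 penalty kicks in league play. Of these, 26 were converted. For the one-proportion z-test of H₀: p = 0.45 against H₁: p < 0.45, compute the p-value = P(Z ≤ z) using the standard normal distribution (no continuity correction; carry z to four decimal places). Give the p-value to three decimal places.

p-value = 0.015

The sample proportion is 26/79 = 0.32911.
Null standard error: √(0.45·0.55/79) = √0.003132911 = 0.055972.
z = (p̂ − p₀)/SE = (26/79 − 0.45)/0.055972 ≈ -2.1597.
From the standard normal, P(Z ≤ z) = 0.015.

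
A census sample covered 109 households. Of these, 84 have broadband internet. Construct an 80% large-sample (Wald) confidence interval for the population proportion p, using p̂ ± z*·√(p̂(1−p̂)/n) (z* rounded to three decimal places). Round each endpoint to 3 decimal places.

(0.719, 0.822)

Sample proportion p̂ = 84/109 = 0.77064.
SE = √(p̂(1−p̂)/n) = √(0.176753/109) = 0.040269.
The 80% critical value is z* = 1.282.
Margin = 1.282·0.040269 = 0.05162.
So the interval runs from 0.719 to 0.822.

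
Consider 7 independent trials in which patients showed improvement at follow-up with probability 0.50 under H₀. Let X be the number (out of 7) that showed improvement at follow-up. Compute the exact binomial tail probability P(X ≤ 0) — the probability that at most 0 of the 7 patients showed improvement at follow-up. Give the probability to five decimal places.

X is binomial with n = 7 and p = 0.50.
P(X ≤ 0) = C(7,0)·0.50^0·0.50^7.
= 0.007812 = 0.00781.

P = 0.00781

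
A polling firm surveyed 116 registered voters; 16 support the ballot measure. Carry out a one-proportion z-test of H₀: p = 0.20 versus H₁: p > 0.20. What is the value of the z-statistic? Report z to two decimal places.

With x = 16 successes in n = 116, p̂ = 0.13793.
SE₀ = √(0.20·0.80/116) = 0.037139.
z = (p̂ − p₀)/SE = (0.13793 − 0.20)/0.037139 = -1.67.

z = -1.67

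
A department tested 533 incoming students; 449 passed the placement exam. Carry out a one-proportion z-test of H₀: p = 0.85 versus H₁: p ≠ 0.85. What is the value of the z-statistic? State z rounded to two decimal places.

z = -0.49

The sample proportion is 449/533 = 0.84240.
Under H₀, SE = √(p₀(1−p₀)/n) = √(0.85·0.15/533) = √0.000239212 = 0.015466.
z = (p̂ − p₀)/SE = (0.84240 − 0.85)/0.015466 = -0.49.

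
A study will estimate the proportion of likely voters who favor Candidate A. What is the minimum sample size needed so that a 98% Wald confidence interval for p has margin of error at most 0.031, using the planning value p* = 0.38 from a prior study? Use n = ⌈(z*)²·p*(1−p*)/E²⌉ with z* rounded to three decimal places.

n = 1327

The 98% critical value is z* = 2.326.
p*(1−p*) = 0.2356.
(z*)²·p*(1−p*)/E² = 5.410276·0.2356/0.000961 = 1326.390.
Rounding up, n = 1327.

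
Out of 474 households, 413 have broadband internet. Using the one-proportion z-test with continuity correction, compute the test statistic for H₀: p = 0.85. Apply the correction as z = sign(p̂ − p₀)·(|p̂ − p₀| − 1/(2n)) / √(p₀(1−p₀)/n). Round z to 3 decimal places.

z = 1.235

The sample proportion is 413/474 = 0.87131. p̂ − p₀ = 0.021308.
Continuity correction 1/(2n) = 1/948 = 0.001055.
Corrected numerator: |0.021308| − 0.001055 = 0.020253.
Under H₀, SE = √(p₀(1−p₀)/n) = √(0.85·0.15/474) = √0.000268987 = 0.016401.
z = (+)0.020253/0.016401 = 1.235.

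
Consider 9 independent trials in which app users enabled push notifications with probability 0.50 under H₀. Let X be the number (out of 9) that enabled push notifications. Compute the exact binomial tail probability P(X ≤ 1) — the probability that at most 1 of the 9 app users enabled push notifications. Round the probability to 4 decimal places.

P = 0.0195

X ~ Binomial(n=9, p=0.50).
P(X ≤ 1) = C(9,0)·0.50^0·0.50^9 + C(9,1)·0.50^1·0.50^8.
= 0.001953 + 0.017578 = 0.0195.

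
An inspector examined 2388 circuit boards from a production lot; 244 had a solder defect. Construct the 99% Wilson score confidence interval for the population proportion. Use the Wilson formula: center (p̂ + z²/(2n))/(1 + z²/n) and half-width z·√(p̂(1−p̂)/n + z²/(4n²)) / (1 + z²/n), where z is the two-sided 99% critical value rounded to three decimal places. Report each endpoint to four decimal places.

p̂ = 244/2388 = 0.10218; z = 2.576, so z² = 6.635776.
Denominator 1 + z²/n = 1 + 6.635776/2388 = 1.002779.
Center = (0.10218 + 0.001389)/1.002779 = 0.10328.
Radicand: p̂(1−p̂)/n + z²/(4n²) = 0.000038416 + 0.000000291 = 0.000038707.
Half-width = 2.576·√0.000038707/1.002779 = 0.01598.
Interval: 0.10328 ± 0.01598 → (0.0873, 0.1193).

(0.0873, 0.1193)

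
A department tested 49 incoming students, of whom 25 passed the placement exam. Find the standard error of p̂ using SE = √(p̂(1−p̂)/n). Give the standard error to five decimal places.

SE = 0.07141

With x = 25 successes in n = 49, p̂ = 0.51020.
p̂(1−p̂) = 0.51020·0.48980 = 0.249896.
SE = √(0.249896/49) = 0.07141.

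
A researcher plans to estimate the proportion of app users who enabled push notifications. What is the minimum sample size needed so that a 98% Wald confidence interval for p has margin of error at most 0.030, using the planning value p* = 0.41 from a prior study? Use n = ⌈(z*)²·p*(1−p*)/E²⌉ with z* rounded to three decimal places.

n = 1455

z* = 2.326 at the 98% level.
p*(1−p*) = 0.2419.
(z*)²·p*(1−p*)/E² = 5.410276·0.2419/0.000900 = 1454.162.
⌈1454.162⌉ = 1455.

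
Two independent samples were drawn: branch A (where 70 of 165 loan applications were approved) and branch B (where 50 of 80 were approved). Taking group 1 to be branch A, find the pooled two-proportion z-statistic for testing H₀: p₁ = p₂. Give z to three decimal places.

z = -2.948

Sample proportions: p̂₁ = 70/165 = 0.42424 and p̂₂ = 50/80 = 0.62500.
Pooled p̂ = (70+50)/(165+80) = 120/245 = 0.48980.
Pooled SE = √[0.2498959·0.01856061] ≈ 0.068104.
z = -0.20076/0.068104 = -2.948.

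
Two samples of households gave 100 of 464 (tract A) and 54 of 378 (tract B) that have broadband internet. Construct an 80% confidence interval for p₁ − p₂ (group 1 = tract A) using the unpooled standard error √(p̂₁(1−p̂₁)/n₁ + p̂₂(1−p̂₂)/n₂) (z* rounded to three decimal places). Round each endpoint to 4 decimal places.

p̂₁ = 0.21552, p̂₂ = 0.14286, so the observed difference is 0.07266.
Unpooled SE = √(p̂₁(1−p̂₁)/n₁ + p̂₂(1−p̂₂)/n₂) = √(0.000364374 + 0.000323939) = 0.026236.
z* = 1.282 at the 80% level. Margin of error = 0.03363.
So the interval runs from 0.0390 to 0.1063.

(0.0390, 0.1063)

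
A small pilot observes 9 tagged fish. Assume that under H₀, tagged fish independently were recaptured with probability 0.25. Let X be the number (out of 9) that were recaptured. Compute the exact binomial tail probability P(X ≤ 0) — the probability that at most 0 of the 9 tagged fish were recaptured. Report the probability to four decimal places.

P = 0.0751

X is binomial with n = 9 and p = 0.25.
P(X ≤ 0) = C(9,0)·0.25^0·0.75^9.
= 0.075085 = 0.0751.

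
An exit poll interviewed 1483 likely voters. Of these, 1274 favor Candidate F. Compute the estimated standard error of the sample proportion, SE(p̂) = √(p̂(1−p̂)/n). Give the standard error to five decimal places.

SE = 0.00904

The sample proportion is 1274/1483 = 0.85907.
p̂(1−p̂) = 0.85907·0.14093 = 0.121069.
SE = √(0.121069/1483) = 0.00904.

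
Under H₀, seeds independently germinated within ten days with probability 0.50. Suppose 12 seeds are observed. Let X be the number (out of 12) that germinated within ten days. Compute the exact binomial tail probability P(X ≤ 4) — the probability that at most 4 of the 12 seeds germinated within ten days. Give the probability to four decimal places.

X ~ Binomial(n=12, p=0.50).
P(X ≤ 4) = Σ_{j=0}^{4} C(12,j)·0.50^j·0.50^{12−j}.
= 0.000244 + 0.002930 + 0.016113 + 0.053711 + 0.120850 = 0.1938.

P = 0.1938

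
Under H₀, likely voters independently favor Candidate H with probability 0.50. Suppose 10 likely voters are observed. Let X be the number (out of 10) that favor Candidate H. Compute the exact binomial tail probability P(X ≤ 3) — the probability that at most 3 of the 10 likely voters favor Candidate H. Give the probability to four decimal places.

X ~ Binomial(n=10, p=0.50).
P(X ≤ 3) = C(10,0)·0.50^0·0.50^10 + C(10,1)·0.50^1·0.50^9 + C(10,2)·0.50^2·0.50^8 + C(10,3)·0.50^3·0.50^7.
= 0.000977 + 0.009766 + 0.043945 + 0.117188 = 0.1719.

P = 0.1719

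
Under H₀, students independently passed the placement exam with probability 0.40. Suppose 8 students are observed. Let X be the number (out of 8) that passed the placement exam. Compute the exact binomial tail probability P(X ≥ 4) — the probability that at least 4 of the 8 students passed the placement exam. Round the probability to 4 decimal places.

P = 0.4059

X ~ Binomial(n=8, p=0.40).
P(X ≥ 4) = Σ_{j=4}^{8} C(8,j)·0.40^j·0.60^{8−j}.
= 0.232243 + 0.123863 + 0.041288 + 0.007864 + 0.000655 = 0.4059.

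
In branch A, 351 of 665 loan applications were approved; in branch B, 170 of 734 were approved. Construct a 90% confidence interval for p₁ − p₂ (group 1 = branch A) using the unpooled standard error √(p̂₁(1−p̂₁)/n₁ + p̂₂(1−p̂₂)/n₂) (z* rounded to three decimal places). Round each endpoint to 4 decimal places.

(0.2553, 0.3371)

p̂₁ = 351/665 = 0.52782, p̂₂ = 170/734 = 0.23161; p̂₁ − p̂₂ = 0.29621.
SE = √(0.000374776 + 0.000242460) = √0.000617236 = 0.024844.
For 90% confidence, z* = 1.645. Margin = 1.645·0.024844 = 0.04087.
CI: 0.29621 ± 0.04087 = (0.2553, 0.3371).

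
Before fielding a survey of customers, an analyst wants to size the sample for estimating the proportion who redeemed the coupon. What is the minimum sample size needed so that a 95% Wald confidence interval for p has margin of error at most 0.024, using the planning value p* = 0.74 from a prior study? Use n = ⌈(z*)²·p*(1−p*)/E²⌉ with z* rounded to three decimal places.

z* = 1.960 at the 95% level.
p*(1−p*) = 0.74·0.26 = 0.1924.
(z*)²·p*(1−p*)/E² = 3.841600·0.1924/0.000576 = 1283.201.
Rounding up, n = 1284.

n = 1284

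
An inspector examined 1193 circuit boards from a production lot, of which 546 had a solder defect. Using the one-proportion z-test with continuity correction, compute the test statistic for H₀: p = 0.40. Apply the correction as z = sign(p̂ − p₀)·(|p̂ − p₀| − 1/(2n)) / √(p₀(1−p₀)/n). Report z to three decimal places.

z = 4.036

Sample proportion p̂ = 546/1193 = 0.45767. p̂ − p₀ = 0.057670.
Continuity correction 1/(2n) = 1/2386 = 0.000419.
Corrected numerator: |0.057670| − 0.000419 = 0.057251.
Under H₀, SE = √(p₀(1−p₀)/n) = √(0.40·0.60/1193) = √0.000201174 = 0.014184.
z = (+)0.057251/0.014184 = 4.036.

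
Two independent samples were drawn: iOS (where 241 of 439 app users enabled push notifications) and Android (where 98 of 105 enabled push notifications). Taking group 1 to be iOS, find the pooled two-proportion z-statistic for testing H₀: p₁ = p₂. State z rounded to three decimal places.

z = -7.301

p̂₁ = 241/439 = 0.54897, p̂₂ = 98/105 = 0.93333.
Pooling: p̂ = 339/544 = 0.62316.
SE = √[p̂(1−p̂)(1/n₁+1/n₂)] = √[0.62316·0.37684·(1/439+1/105)] ≈ 0.052644.
z = -0.38436/0.052644 = -7.301.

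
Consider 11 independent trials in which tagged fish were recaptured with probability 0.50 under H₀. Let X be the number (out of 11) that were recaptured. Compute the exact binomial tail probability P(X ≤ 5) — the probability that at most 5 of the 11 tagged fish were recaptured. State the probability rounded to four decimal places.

P = 0.5000

X is binomial with n = 11 and p = 0.50.
P(X ≤ 5) = Σ_{j=0}^{5} C(11,j)·0.50^j·0.50^{11−j}.
= 0.000488 + 0.005371 + 0.026855 + 0.080566 + 0.161133 + 0.225586 = 0.5000.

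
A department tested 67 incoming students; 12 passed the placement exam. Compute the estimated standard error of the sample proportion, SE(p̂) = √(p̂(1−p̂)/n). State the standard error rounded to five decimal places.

With x = 12 successes in n = 67, p̂ = 0.17910.
p̂(1−p̂) = 0.147023.
SE = √(0.147023/67) = √0.002194373 = 0.04684.

SE = 0.04684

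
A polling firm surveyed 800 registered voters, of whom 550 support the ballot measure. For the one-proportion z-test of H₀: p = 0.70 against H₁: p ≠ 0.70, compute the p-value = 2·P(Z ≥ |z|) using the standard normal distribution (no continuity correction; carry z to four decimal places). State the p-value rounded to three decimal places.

p-value = 0.440

The sample proportion is 550/800 = 0.68750.
SE₀ = √(0.70·0.30/800) = 0.016202.
z = (p̂ − p₀)/SE = (550/800 − 0.70)/0.016202 ≈ -0.7715.
p-value = 2·P(Z ≥ |z|) with z = -0.7715 → 0.440.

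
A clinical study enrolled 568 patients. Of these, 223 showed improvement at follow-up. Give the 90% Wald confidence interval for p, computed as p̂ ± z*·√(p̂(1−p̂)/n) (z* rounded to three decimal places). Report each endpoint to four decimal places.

(0.3589, 0.4263)

With x = 223 successes in n = 568, p̂ = 0.39261.
SE(p̂) = √(0.39261·0.60739/568) = 0.020490.
The 90% critical value is z* = 1.645.
Margin of error: 1.645 × 0.020490 = 0.03371.
CI: 0.39261 ± 0.03371 = (0.3589, 0.4263).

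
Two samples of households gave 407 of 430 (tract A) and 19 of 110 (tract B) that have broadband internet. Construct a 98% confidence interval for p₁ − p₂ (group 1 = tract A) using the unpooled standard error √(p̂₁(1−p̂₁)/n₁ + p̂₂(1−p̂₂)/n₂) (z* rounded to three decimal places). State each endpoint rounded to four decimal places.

(0.6862, 0.8613)

p̂₁ = 0.94651, p̂₂ = 0.17273, so the observed difference is 0.77378.
SE = √(0.000117738 + 0.001299023) = √0.001416761 = 0.037640.
The 98% critical value is z* = 2.326. Margin = 2.326·0.037640 = 0.08755.
Interval: 0.77378 ± 0.08755 → (0.6862, 0.8613).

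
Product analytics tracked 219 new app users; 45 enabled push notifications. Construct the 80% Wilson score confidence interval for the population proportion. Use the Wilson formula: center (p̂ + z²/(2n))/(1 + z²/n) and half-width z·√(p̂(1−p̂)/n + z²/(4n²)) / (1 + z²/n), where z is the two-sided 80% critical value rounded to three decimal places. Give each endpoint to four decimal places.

(0.1727, 0.2426)

Here p̂ = 45/219 = 0.20548 and z = 1.282 (z² = 1.643524).
Denominator 1 + z²/n = 1 + 1.643524/219 = 1.007505.
Adjusted center: (0.20548 + z²/(2n))/1.007505 = 0.20767.
Radicand: p̂(1−p̂)/n + z²/(4n²) = 0.000745469 + 0.000008567 = 0.000754036.
Half-width = 1.282·√0.000754036/1.007505 = 0.03494.
CI: 0.20767 ± 0.03494 = (0.1727, 0.2426).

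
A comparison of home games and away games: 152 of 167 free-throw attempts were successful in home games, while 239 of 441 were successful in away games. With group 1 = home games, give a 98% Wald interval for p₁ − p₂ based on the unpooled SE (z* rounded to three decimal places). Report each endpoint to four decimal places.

(0.2928, 0.4437)

p̂₁ = 0.91018, p̂₂ = 0.54195, so the observed difference is 0.36823.
Unpooled SE = √(p̂₁(1−p̂₁)/n₁ + p̂₂(1−p̂₂)/n₂) = √(0.000489537 + 0.000562903) = 0.032441.
For 98% confidence, z* = 2.326. Margin of error = 0.07546.
Interval: 0.36823 ± 0.07546 → (0.2928, 0.4437).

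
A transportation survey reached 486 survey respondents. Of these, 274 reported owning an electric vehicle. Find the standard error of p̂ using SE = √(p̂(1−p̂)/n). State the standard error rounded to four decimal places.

p̂ = 274/486 = 0.56379.
p̂(1−p̂) = 0.245931.
Dividing by n and taking the root: √0.000506031 = 0.0225.

SE = 0.0225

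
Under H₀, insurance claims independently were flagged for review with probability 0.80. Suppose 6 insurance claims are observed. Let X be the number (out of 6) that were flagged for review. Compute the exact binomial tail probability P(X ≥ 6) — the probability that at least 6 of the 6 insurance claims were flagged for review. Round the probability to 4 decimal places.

P = 0.2621

X is binomial with n = 6 and p = 0.80.
P(X ≥ 6) = C(6,6)·0.80^6·0.20^0.
= 0.262144 = 0.2621.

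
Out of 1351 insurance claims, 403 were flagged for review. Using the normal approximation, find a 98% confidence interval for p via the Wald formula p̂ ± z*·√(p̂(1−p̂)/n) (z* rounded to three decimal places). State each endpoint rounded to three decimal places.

(0.269, 0.327)

Sample proportion p̂ = 403/1351 = 0.29830.
SE(p̂) = √(0.29830·0.70170/1351) = 0.012447.
The 98% critical value is z* = 2.326.
Margin = 2.326·0.012447 = 0.02895.
CI: 0.29830 ± 0.02895 = (0.269, 0.327).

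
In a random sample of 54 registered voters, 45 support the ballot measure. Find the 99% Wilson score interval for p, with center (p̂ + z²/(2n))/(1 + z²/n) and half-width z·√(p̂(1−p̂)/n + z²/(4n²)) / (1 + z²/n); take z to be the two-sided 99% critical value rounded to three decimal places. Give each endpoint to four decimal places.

(0.6683, 0.9254)

Here p̂ = 45/54 = 0.83333 and z = 2.576 (z² = 6.635776).
1 + z²/n = 1.122885.
Center = (0.83333 + 0.061442)/1.122885 = 0.79685.
Radicand: p̂(1−p̂)/n + z²/(4n²) = 0.002572016 + 0.000568911 = 0.003140927.
Half-width = z·√(radicand)/denom = 2.576·0.056044/1.122885 = 0.12857.
CI: 0.79685 ± 0.12857 = (0.6683, 0.9254).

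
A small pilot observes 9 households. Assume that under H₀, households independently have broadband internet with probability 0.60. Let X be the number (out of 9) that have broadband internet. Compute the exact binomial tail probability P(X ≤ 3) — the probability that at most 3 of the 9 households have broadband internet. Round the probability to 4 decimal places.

X ~ Binomial(n=9, p=0.60).
P(X ≤ 3) = C(9,0)·0.60^0·0.40^9 + C(9,1)·0.60^1·0.40^8 + C(9,2)·0.60^2·0.40^7 + C(9,3)·0.60^3·0.40^6.
= 0.000262 + 0.003539 + 0.021234 + 0.074318 = 0.0994.

P = 0.0994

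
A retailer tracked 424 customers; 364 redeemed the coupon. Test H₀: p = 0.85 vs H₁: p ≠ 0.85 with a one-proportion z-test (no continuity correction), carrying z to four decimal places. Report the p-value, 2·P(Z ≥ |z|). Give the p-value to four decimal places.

p-value = 0.6244

With x = 364 successes in n = 424, p̂ = 0.85849.
SE₀ = √(0.85·0.15/424) = 0.017341.
Test statistic (full precision, shown to 4 dp): z = (364/424 − 0.85)/SE₀ ≈ 0.4896.
p-value = 2·P(Z ≥ |z|) with z = 0.4896 → 0.6244.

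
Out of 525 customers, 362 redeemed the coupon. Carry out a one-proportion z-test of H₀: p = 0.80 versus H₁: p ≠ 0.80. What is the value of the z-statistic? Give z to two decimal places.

The sample proportion is 362/525 = 0.68952.
Null standard error: √(0.80·0.20/525) = √0.000304762 = 0.017457.
z = (p̂ − p₀)/SE = (0.68952 − 0.80)/0.017457 = -6.33.

z = -6.33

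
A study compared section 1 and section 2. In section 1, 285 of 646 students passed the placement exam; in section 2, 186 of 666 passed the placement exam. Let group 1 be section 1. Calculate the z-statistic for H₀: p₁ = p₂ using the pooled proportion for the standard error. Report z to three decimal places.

Sample proportions: p̂₁ = 285/646 = 0.44118 and p̂₂ = 186/666 = 0.27928.
Pooling: p̂ = 471/1312 = 0.35899.
SE = √[p̂(1−p̂)(1/n₁+1/n₂)] = √[0.35899·0.64101·(1/646+1/666)] ≈ 0.026490.
z = (p̂₁ − p̂₂)/SE = (0.44118 − 0.27928)/0.026490 = 0.16190/0.026490 = 6.112.

z = 6.112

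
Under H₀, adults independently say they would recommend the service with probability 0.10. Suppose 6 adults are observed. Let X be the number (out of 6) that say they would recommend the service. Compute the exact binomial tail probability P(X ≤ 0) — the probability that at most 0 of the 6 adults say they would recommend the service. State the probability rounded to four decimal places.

P = 0.5314

X is binomial with n = 6 and p = 0.10.
P(X ≤ 0) = C(6,0)·0.10^0·0.90^6.
= 0.531441 = 0.5314.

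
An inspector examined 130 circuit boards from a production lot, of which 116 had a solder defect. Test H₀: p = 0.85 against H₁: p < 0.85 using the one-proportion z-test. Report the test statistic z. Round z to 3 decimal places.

With x = 116 successes in n = 130, p̂ = 0.89231.
Under H₀, SE = √(p₀(1−p₀)/n) = √(0.85·0.15/130) = √0.000980769 = 0.031317.
z = (0.89231 − 0.85)/0.031317 = 0.04231/0.031317 = 1.351.

z = 1.351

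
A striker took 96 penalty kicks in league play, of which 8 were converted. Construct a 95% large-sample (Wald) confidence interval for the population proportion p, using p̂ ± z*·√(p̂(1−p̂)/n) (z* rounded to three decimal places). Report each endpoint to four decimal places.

Sample proportion p̂ = 8/96 = 0.08333.
Standard error of p̂: √(0.076389/96) = √0.000795718 = 0.028208.
z* = 1.960 at the 95% level.
Margin = 1.960·0.028208 = 0.05529.
Interval: 0.08333 ± 0.05529 → (0.0280, 0.1386).

(0.0280, 0.1386)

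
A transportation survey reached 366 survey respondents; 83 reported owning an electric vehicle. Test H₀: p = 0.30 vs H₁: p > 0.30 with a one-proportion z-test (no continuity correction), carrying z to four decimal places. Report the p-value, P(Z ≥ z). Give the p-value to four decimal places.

p-value = 0.9989

Sample proportion p̂ = 83/366 = 0.22678.
Under H₀, SE = √(p₀(1−p₀)/n) = √(0.30·0.70/366) = √0.000573770 = 0.023954.
z = (p̂ − p₀)/SE = (83/366 − 0.30)/0.023954 ≈ -3.0569.
From the standard normal, P(Z ≥ z) = 0.9989.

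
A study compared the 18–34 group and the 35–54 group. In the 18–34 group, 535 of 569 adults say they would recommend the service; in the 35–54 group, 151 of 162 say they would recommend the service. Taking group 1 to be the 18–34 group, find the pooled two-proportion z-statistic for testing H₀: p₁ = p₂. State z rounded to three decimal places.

Sample proportions: p̂₁ = 535/569 = 0.94025 and p̂₂ = 151/162 = 0.93210.
Pooled p̂ = (535+151)/(569+162) = 686/731 = 0.93844.
Pooled SE = √[0.0577699·0.00793031] ≈ 0.021404.
z = (p̂₁ − p̂₂)/SE = (0.94025 − 0.93210)/0.021404 = 0.00815/0.021404 = 0.381.

z = 0.381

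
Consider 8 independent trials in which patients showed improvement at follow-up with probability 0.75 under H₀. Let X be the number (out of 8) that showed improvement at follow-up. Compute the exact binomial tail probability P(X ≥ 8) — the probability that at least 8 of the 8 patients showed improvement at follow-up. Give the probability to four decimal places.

X is binomial with n = 8 and p = 0.75.
P(X ≥ 8) = C(8,8)·0.75^8·0.25^0.
= 0.100113 = 0.1001.

P = 0.1001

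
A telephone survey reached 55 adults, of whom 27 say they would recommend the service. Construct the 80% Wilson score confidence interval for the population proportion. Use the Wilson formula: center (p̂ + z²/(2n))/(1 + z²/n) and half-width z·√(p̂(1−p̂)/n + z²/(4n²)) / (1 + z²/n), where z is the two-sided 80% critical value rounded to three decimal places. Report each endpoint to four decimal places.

(0.4060, 0.5763)

p̂ = 27/55 = 0.49091; z = 1.282, so z² = 1.643524.
Denominator 1 + z²/n = 1 + 1.643524/55 = 1.029882.
Adjusted center: (0.49091 + z²/(2n))/1.029882 = 0.49117.
Radicand: p̂(1−p̂)/n + z²/(4n²) = 0.004543952 + 0.000135828 = 0.004679780.
Half-width = 1.282·√0.004679780/1.029882 = 0.08516.
CI: 0.49117 ± 0.08516 = (0.4060, 0.5763).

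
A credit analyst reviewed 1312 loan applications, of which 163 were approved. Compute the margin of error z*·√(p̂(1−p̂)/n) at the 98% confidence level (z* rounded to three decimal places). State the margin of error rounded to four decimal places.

The sample proportion is 163/1312 = 0.12424.
SE = √(p̂(1−p̂)/n) = √(0.108803/1312) = 0.009107.
For 98% confidence, z* = 2.326.
ME = 2.326·0.009107 = 0.0212.

ME = 0.0212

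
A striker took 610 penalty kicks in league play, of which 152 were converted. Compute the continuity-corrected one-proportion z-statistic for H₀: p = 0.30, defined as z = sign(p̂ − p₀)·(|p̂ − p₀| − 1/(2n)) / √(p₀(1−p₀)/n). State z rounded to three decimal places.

z = -2.695

Sample proportion p̂ = 152/610 = 0.24918. p̂ − p₀ = -0.050820.
Continuity correction 1/(2n) = 1/1220 = 0.000820.
Corrected numerator: |-0.050820| − 0.000820 = 0.050000.
SE₀ = √(0.30·0.70/610) = 0.018554.
z = −0.050000/0.018554 = -2.695.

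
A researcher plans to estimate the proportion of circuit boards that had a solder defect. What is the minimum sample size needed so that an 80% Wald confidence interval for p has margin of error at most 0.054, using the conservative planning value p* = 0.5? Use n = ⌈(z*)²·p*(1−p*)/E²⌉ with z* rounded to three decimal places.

For 80% confidence, z* = 1.282.
p*(1−p*) = 0.2500.
(z*)²·p*(1−p*)/E² = 1.643524·0.2500/0.002916 = 140.906.
Rounding up, n = 141.

n = 141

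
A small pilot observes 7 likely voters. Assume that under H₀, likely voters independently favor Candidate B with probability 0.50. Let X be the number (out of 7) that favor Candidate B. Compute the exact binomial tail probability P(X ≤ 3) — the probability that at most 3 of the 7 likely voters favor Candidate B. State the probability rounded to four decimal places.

X is binomial with n = 7 and p = 0.50.
P(X ≤ 3) = C(7,0)·0.50^0·0.50^7 + C(7,1)·0.50^1·0.50^6 + C(7,2)·0.50^2·0.50^5 + C(7,3)·0.50^3·0.50^4.
= 0.007812 + 0.054688 + 0.164062 + 0.273438 = 0.5000.

P = 0.5000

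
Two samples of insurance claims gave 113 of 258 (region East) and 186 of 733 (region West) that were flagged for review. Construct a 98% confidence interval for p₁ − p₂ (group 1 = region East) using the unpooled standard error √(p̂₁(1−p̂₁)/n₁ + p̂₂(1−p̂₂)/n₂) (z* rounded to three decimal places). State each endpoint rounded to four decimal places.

p̂₁ = 113/258 = 0.43798, p̂₂ = 186/733 = 0.25375; p̂₁ − p̂₂ = 0.18423.
SE = √(0.000954086 + 0.000258338) = √0.001212424 = 0.034820.
For 98% confidence, z* = 2.326. Margin = 2.326·0.034820 = 0.08099.
So the interval runs from 0.1032 to 0.2652.

(0.1032, 0.2652)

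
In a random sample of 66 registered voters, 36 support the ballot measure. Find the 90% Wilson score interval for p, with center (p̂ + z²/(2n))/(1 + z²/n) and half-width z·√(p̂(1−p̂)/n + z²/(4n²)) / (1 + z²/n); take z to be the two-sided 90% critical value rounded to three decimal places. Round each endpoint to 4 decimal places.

p̂ = 36/66 = 0.54545; z = 1.645, so z² = 2.706025.
1 + z²/n = 1.041000.
Adjusted center: (0.54545 + z²/(2n))/1.041000 = 0.54366.
Radicand: p̂(1−p̂)/n + z²/(4n²) = 0.003756574 + 0.000155304 = 0.003911878.
Half-width = 1.645·√0.003911878/1.041000 = 0.09883.
CI: 0.54366 ± 0.09883 = (0.4448, 0.6425).

(0.4448, 0.6425)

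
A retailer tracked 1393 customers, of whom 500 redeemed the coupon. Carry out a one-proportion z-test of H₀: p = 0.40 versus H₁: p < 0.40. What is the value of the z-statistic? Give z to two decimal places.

With x = 500 successes in n = 1393, p̂ = 0.35894.
Under H₀, SE = √(p₀(1−p₀)/n) = √(0.40·0.60/1393) = √0.000172290 = 0.013126.
Test statistic: z = -0.04106/0.013126 = -3.13.

z = -3.13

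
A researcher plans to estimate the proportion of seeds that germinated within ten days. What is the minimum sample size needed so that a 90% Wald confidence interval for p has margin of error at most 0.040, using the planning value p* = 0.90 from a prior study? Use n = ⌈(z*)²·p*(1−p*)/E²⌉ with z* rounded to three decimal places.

For 90% confidence, z* = 1.645.
p*(1−p*) = 0.0900.
(z*)²·p*(1−p*)/E² = 2.706025·0.0900/0.001600 = 152.214.
⌈152.214⌉ = 153.

n = 153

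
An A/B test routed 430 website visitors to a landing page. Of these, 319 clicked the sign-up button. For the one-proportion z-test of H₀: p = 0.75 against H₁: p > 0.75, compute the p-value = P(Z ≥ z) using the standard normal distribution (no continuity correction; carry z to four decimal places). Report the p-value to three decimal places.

p-value = 0.652

Sample proportion p̂ = 319/430 = 0.74186.
SE₀ = √(0.75·0.25/430) = 0.020882.
z = (p̂ − p₀)/SE = (319/430 − 0.75)/0.020882 ≈ -0.3898.
From the standard normal, P(Z ≥ z) = 0.652.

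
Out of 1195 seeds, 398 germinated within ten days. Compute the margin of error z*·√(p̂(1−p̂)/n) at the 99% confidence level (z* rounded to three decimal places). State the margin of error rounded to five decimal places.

ME = 0.03512

With x = 398 successes in n = 1195, p̂ = 0.33305.
Standard error of p̂: √(0.222129/1195) = √0.000185882 = 0.013634.
z* = 2.576 at the 99% level.
ME = 2.576·0.013634 = 0.03512.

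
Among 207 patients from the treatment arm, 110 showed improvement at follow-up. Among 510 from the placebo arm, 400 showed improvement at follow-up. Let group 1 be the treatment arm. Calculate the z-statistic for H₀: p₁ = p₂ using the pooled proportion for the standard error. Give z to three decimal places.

z = -6.772

Sample proportions: p̂₁ = 110/207 = 0.53140 and p̂₂ = 400/510 = 0.78431.
Pooled p̂ = (110+400)/(207+510) = 510/717 = 0.71130.
SE = √[p̂(1−p̂)(1/n₁+1/n₂)] = √[0.71130·0.28870·(1/207+1/510)] ≈ 0.037346.
z = (p̂₁ − p̂₂)/SE = (0.53140 − 0.78431)/0.037346 = -0.25291/0.037346 = -6.772.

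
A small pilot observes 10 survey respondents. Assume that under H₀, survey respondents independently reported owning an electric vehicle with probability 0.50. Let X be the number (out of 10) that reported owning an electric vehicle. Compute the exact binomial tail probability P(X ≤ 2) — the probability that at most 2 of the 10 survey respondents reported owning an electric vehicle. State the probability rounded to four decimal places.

P = 0.0547

X ~ Binomial(n=10, p=0.50).
P(X ≤ 2) = C(10,0)·0.50^0·0.50^10 + C(10,1)·0.50^1·0.50^9 + C(10,2)·0.50^2·0.50^8.
= 0.000977 + 0.009766 + 0.043945 = 0.0547.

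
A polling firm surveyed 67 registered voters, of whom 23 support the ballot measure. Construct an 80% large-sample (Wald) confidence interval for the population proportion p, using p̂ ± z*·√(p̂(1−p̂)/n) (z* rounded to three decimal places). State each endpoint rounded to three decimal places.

(0.269, 0.418)

p̂ = 23/67 = 0.34328.
SE(p̂) = √(0.34328·0.65672/67) = 0.058007.
z* = 1.282 at the 80% level.
Margin = 1.282·0.058007 = 0.07436.
So the interval runs from 0.269 to 0.418.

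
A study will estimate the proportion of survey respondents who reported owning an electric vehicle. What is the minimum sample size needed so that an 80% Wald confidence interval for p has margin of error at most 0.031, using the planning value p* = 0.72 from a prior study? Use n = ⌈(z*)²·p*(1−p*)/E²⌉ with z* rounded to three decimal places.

The 80% critical value is z* = 1.282.
p*(1−p*) = 0.72·0.28 = 0.2016.
(z*)²·p*(1−p*)/E² = 1.643524·0.2016/0.000961 = 344.781.
Rounding up, n = 345.

n = 345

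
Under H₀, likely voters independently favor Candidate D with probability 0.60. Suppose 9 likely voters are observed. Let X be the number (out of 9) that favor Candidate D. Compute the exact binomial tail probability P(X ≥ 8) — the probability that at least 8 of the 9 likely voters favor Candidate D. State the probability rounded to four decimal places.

X is binomial with n = 9 and p = 0.60.
P(X ≥ 8) = C(9,8)·0.60^8·0.40^1 + C(9,9)·0.60^9·0.40^0.
= 0.060466 + 0.010078 = 0.0705.

P = 0.0705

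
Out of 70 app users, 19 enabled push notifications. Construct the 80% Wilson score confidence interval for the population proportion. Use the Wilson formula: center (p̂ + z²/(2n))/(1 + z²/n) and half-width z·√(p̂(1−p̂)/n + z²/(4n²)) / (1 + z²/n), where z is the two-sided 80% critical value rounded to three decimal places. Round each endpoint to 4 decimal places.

p̂ = 19/70 = 0.27143; z = 1.282, so z² = 1.643524.
1 + z²/n = 1.023479.
Center = (0.27143 + 0.011739)/1.023479 = 0.27667.
Radicand: p̂(1−p̂)/n + z²/(4n²) = 0.002825073 + 0.000083853 = 0.002908926.
Half-width = z·√(radicand)/denom = 1.282·0.053934/1.023479 = 0.06756.
Interval: 0.27667 ± 0.06756 → (0.2091, 0.3442).

(0.2091, 0.3442)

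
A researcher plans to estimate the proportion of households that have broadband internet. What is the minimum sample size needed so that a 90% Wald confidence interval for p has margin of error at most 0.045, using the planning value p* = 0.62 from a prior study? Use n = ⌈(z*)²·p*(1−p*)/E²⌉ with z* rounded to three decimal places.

n = 315

The 90% critical value is z* = 1.645.
p*(1−p*) = 0.2356.
Required n before rounding: 2.706025 × 0.2356 / 0.045² = 314.834.
Rounding up, n = 315.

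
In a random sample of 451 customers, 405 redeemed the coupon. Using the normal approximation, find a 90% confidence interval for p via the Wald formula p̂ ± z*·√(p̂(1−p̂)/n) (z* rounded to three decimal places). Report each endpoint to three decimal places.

The sample proportion is 405/451 = 0.89800.
SE = √(p̂(1−p̂)/n) = √(0.091592/451) = 0.014251.
The 90% critical value is z* = 1.645.
Margin = 1.645·0.014251 = 0.02344.
Interval: 0.89800 ± 0.02344 → (0.875, 0.921).

(0.875, 0.921)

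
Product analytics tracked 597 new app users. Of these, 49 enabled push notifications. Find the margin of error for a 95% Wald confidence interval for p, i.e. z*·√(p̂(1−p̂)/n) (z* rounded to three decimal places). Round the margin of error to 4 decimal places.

Sample proportion p̂ = 49/597 = 0.08208.
SE(p̂) = √(0.08208·0.91792/597) = 0.011234.
For 95% confidence, z* = 1.960.
So ME = 0.0220.

ME = 0.0220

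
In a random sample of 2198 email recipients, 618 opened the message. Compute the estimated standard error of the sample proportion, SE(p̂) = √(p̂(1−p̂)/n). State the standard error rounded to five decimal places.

SE = 0.00959

Sample proportion p̂ = 618/2198 = 0.28116.
p̂(1−p̂) = 0.28116·0.71884 = 0.202109.
SE = √(0.202109/2198) = √0.000091951 = 0.00959.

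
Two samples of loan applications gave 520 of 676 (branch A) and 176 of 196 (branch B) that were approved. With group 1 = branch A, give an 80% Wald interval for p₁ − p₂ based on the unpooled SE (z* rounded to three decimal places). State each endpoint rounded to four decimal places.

p̂₁ = 520/676 = 0.76923, p̂₂ = 176/196 = 0.89796; p̂₁ − p̂₂ = -0.12873.
SE = √(0.000262596 + 0.000467492) = √0.000730088 = 0.027020.
For 80% confidence, z* = 1.282. Margin of error = 0.03464.
Interval: -0.12873 ± 0.03464 → (-0.1634, -0.0941).

(-0.1634, -0.0941)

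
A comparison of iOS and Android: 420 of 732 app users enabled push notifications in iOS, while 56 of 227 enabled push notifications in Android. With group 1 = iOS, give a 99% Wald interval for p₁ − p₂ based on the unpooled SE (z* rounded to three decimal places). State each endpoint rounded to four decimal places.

p̂₁ = 420/732 = 0.57377, p̂₂ = 56/227 = 0.24670; p̂₁ − p̂₂ = 0.32707.
Unpooled SE = √(p̂₁(1−p̂₁)/n₁ + p̂₂(1−p̂₂)/n₂) = √(0.000334096 + 0.000818666) = 0.033952.
z* = 2.576 at the 99% level. Margin = 2.576·0.033952 = 0.08746.
CI: 0.32707 ± 0.08746 = (0.2396, 0.4145).

(0.2396, 0.4145)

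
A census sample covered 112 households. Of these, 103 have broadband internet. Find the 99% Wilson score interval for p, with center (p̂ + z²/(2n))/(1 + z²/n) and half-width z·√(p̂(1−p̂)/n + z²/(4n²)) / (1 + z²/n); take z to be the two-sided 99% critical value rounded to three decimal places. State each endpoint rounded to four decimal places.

p̂ = 103/112 = 0.91964; z = 2.576, so z² = 6.635776.
Denominator 1 + z²/n = 1 + 6.635776/112 = 1.059248.
Adjusted center: (0.91964 + z²/(2n))/1.059248 = 0.89617.
Radicand: p̂(1−p̂)/n + z²/(4n²) = 0.000659820 + 0.000132250 = 0.000792070.
Half-width = 2.576·√0.000792070/1.059248 = 0.06844.
Interval: 0.89617 ± 0.06844 → (0.8277, 0.9646).

(0.8277, 0.9646)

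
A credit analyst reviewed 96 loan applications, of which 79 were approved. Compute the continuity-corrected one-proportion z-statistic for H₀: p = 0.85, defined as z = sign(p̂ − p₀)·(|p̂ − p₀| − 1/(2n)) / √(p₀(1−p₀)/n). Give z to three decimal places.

z = -0.600

p̂ = 79/96 = 0.82292. p̂ − p₀ = -0.027083.
Continuity correction 1/(2n) = 1/192 = 0.005208.
Corrected numerator: |-0.027083| − 0.005208 = 0.021875.
Null standard error: √(0.85·0.15/96) = √0.001328125 = 0.036443.
z = −0.021875/0.036443 = -0.600.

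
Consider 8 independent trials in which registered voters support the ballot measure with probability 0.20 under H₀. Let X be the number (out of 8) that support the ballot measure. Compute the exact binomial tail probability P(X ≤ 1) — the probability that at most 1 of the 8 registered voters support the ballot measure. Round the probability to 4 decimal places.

X ~ Binomial(n=8, p=0.20).
P(X ≤ 1) = C(8,0)·0.20^0·0.80^8 + C(8,1)·0.20^1·0.80^7.
= 0.167772 + 0.335544 = 0.5033.

P = 0.5033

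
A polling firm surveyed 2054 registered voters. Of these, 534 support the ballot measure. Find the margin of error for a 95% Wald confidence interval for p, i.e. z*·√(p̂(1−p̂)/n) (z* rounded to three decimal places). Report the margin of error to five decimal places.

The sample proportion is 534/2054 = 0.25998.
SE = √(p̂(1−p̂)/n) = √(0.192391/2054) = 0.009678.
z* = 1.960 at the 95% level.
Margin of error = z*·SE = 1.960 × 0.009678 = 0.01897.

ME = 0.01897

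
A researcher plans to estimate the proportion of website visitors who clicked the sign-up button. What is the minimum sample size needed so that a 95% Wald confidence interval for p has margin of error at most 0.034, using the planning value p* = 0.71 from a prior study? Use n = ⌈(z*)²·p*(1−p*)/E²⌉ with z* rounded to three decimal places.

z* = 1.960 at the 95% level.
p*(1−p*) = 0.2059.
Required n before rounding: 3.841600 × 0.2059 / 0.034² = 684.243.
Rounding up, n = 685.

n = 685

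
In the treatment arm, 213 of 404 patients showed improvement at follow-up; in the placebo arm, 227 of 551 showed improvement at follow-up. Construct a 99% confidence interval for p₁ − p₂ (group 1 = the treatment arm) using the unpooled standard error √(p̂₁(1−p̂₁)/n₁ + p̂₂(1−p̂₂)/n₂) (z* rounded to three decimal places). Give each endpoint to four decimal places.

p̂₁ = 213/404 = 0.52723, p̂₂ = 227/551 = 0.41198; p̂₁ − p̂₂ = 0.11525.
Unpooled SE = √(p̂₁(1−p̂₁)/n₁ + p̂₂(1−p̂₂)/n₂) = √(0.000616977 + 0.000439659) = 0.032506.
The 99% critical value is z* = 2.576. Margin of error = 0.08374.
Interval: 0.11525 ± 0.08374 → (0.0315, 0.1990).

(0.0315, 0.1990)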